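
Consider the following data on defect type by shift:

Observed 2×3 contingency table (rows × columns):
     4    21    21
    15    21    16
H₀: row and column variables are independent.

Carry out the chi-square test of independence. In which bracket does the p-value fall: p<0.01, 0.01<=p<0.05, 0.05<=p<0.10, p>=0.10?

p-value bracket: 0.01<=p<0.05

Row totals [46, 52], col totals [19, 42, 37], n=98
χ² = (4−8.92)²/8.92 + (21−19.71)²/19.71 + (21−17.37)²/17.37 + (15−10.08)²/10.08 + (21−22.29)²/22.29 + (16−19.63)²/19.63 = 6.7019
df = 2
p-value (upper-tail) = 0.03505
→ bracket: 0.01<=p<0.05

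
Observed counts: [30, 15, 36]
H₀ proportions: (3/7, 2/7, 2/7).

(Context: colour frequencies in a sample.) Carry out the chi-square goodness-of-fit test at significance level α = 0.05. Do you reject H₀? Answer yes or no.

reject H₀: yes

n = 81; E_i = n·p_i = [34.71, 23.14, 23.14]
χ² = (30−34.71)²/34.71 + (15−23.14)²/23.14 + (36−23.14)²/23.14 = 10.6481
df = 2
p-value (upper-tail) = 0.00487
At α=0.05: p < α → reject H₀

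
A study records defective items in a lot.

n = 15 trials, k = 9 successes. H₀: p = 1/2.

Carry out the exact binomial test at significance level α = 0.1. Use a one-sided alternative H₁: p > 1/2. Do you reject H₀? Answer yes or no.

reject H₀: no

Exact binomial: n=15, k=9, p₀=1/2=0.5000
P(X≥9) from Σ C(n,i)·p₀^i·(1−p₀)^(n−i)
p-value (one-sided, H₁ greater) = 0.30362
At α=0.1: p ≥ α → fail to reject H₀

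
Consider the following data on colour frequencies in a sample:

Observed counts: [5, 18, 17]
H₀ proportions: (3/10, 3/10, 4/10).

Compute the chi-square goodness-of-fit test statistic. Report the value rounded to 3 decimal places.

n = 40; E_i = n·p_i = [12.00, 12.00, 16.00]
χ² = (5−12.00)²/12.00 + (18−12.00)²/12.00 + (17−16.00)²/16.00 = 7.1458
df = 2

test statistic = 7.146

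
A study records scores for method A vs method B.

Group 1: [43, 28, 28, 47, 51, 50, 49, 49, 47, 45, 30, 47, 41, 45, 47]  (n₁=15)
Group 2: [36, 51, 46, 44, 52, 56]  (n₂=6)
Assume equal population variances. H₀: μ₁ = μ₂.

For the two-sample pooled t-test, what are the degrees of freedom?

degrees of freedom = 19

df = n₁ + n₂ − 2 = 15 + 6 − 2 = 19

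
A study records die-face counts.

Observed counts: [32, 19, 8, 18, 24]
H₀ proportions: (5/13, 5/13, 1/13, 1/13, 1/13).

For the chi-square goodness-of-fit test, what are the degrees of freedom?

df = k − 1 = 5 − 1 = 4

degrees of freedom = 4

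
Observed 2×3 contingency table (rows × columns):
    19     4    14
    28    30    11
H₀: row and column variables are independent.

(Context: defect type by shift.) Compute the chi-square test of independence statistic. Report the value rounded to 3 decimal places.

Row totals [37, 69], col totals [47, 34, 25], n=106
χ² = (19−16.41)²/16.41 + (4−11.87)²/11.87 + (14−8.73)²/8.73 + (28−30.59)²/30.59 + (30−22.13)²/22.13 + (11−16.27)²/16.27 = 13.5393
df = 2

test statistic = 13.539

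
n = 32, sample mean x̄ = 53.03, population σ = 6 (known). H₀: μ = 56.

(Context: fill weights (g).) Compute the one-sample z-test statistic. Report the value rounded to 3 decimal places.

test statistic = -2.800

SE = σ/√n = 6/√32 = 1.0607
z = (x̄−μ₀)/SE = (53.03−56)/1.0607 = -2.8001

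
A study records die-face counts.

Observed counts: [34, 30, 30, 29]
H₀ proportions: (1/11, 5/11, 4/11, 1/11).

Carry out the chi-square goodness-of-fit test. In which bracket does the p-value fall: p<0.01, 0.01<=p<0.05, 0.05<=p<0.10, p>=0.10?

p-value bracket: p<0.01

n = 123; E_i = n·p_i = [11.18, 55.91, 44.73, 11.18]
χ² = (34−11.18)²/11.18 + (30−55.91)²/55.91 + (30−44.73)²/44.73 + (29−11.18)²/11.18 = 91.8130
df = 3
p-value (upper-tail) = 0.00000
→ bracket: p<0.01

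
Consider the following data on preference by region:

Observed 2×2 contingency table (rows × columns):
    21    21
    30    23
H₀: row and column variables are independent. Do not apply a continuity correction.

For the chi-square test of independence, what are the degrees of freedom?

degrees of freedom = 1

df = (r−1)(c−1) = (2−1)·(2−1) = 1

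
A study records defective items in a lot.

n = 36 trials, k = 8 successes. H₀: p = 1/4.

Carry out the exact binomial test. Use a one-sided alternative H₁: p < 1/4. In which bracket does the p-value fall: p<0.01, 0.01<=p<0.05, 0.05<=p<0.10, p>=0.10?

p-value bracket: p>=0.10

Exact binomial: n=36, k=8, p₀=1/4=0.2500
P(X≤8) from Σ C(n,i)·p₀^i·(1−p₀)^(n−i)
p-value (one-sided, H₁ less) = 0.43630
→ bracket: p>=0.10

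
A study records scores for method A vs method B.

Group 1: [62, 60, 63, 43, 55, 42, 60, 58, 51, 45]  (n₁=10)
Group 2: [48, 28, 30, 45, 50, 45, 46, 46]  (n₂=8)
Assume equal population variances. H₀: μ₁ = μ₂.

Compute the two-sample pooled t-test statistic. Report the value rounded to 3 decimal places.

test statistic = 2.992

x̄₁=53.900, s₁=8.089, n₁=10
x̄₂=42.250, s₂=8.362, n₂=8
s_p² = [9·8.089² + 7·8.362²]/16 = 67.4000
SE = √(s_p²·(1/10+1/8)) = 3.8942
t = (53.900−42.250)/3.8942 = 2.9916
df = 16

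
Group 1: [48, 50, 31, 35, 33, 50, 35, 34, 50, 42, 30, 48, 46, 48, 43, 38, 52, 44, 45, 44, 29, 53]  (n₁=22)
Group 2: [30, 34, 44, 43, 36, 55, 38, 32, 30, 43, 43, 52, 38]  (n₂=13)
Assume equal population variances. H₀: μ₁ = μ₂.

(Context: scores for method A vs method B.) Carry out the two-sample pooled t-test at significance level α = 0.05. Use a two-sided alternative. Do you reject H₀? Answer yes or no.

reject H₀: no

x̄₁=42.182, s₁=7.707, n₁=22
x̄₂=39.846, s₂=7.830, n₂=13
s_p² = [21·7.707² + 12·7.830²]/33 = 60.0898
SE = √(s_p²·(1/22+1/13)) = 2.7118
t = (42.182−39.846)/2.7118 = 0.8613
df = 33
p-value (two-sided) = 0.39528
At α=0.05: p ≥ α → fail to reject H₀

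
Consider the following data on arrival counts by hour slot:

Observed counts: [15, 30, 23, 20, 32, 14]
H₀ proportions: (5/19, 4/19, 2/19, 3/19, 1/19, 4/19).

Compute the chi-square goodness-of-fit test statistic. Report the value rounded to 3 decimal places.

n = 134; E_i = n·p_i = [35.26, 28.21, 14.11, 21.16, 7.05, 28.21]
χ² = (15−35.26)²/35.26 + (30−28.21)²/28.21 + (23−14.11)²/14.11 + (20−21.16)²/21.16 + (32−7.05)²/7.05 + (14−28.21)²/28.21 = 112.8346
df = 5

test statistic = 112.835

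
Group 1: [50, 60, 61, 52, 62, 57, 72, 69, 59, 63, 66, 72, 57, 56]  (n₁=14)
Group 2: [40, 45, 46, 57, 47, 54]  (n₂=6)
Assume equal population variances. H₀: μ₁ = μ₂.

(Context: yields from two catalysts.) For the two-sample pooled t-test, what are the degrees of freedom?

df = n₁ + n₂ − 2 = 14 + 6 − 2 = 18

degrees of freedom = 18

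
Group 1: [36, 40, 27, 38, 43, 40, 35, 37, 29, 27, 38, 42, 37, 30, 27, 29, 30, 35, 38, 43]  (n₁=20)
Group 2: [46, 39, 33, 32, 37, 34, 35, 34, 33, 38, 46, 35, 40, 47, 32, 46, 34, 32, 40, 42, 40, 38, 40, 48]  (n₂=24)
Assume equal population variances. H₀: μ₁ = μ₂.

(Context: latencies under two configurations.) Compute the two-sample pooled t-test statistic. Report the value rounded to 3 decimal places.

x̄₁=35.050, s₁=5.511, n₁=20
x̄₂=38.375, s₂=5.224, n₂=24
s_p² = [19·5.511² + 23·5.224²]/42 = 28.6804
SE = √(s_p²·(1/20+1/24)) = 1.6214
t = (35.050−38.375)/1.6214 = -2.0507
df = 42

test statistic = -2.051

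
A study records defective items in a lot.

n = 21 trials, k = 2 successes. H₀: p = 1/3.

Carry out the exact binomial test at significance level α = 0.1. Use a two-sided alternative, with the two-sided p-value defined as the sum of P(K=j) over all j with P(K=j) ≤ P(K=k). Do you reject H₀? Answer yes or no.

reject H₀: yes

Exact binomial: n=21, k=2, p₀=1/3=0.3333
P(X=j) = C(n,j)·p₀^j·(1−p₀)^(n−j); p = Σ P(X=j) over j with P(X=j) ≤ P(X=2)
p-value (two-sided) = 0.01964
At α=0.1: p < α → reject H₀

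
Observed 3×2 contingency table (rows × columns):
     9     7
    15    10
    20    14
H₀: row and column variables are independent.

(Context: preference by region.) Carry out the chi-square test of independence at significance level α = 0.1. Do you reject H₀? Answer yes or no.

reject H₀: no

Row totals [16, 25, 34], col totals [44, 31], n=75
χ² = (9−9.39)²/9.39 + (7−6.61)²/6.61 + (15−14.67)²/14.67 + (10−10.33)²/10.33 + (20−19.95)²/19.95 + (14−14.05)²/14.05 = 0.0572
df = 2
p-value (upper-tail) = 0.97180
At α=0.1: p ≥ α → fail to reject H₀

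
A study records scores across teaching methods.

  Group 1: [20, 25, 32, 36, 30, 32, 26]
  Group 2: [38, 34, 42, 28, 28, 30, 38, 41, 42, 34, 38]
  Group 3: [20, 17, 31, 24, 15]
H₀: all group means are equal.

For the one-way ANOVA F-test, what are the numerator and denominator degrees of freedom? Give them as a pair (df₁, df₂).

k = 3 groups, N = 23 total
df = (k−1, N−k) = (3−1, 23−3) = (2, 20)

degrees of freedom = [2, 20]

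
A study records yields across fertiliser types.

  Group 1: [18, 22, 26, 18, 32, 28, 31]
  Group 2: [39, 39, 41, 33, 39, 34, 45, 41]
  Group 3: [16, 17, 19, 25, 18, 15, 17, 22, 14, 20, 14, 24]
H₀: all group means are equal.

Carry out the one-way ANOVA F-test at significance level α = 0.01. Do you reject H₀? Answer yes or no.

Group means [25.00, 38.88, 18.42], grand mean 26.185
SSB = Σnᵢ(x̄ᵢ−x̄)² = 2022.282; SSW = ΣΣ(x−x̄ᵢ)² = 457.792
MSB = 2022.282/2 = 1011.1412; MSW = 457.792/24 = 19.0747
F = MSB/MSW = 53.0097
df = (2, 24)
p-value (upper-tail) = 0.00000
At α=0.01: p < α → reject H₀

reject H₀: yes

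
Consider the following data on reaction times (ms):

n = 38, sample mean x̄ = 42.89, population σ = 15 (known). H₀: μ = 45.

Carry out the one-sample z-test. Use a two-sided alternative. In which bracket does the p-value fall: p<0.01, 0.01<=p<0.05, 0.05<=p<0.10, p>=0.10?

SE = σ/√n = 15/√38 = 2.4333
z = (x̄−μ₀)/SE = (42.89−45)/2.4333 = -0.8671
p-value (two-sided) = 0.38587
→ bracket: p>=0.10

p-value bracket: p>=0.10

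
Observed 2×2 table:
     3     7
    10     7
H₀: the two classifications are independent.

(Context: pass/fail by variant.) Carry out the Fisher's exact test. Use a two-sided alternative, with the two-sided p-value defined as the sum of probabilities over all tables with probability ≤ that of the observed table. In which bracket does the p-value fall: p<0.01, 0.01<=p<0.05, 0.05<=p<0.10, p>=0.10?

Margins: r₁=10, r₂=17, c₁=13, c₂=14, n=27
p_obs = C(10,3)·C(17,10)/C(27,13); sum pmf over tables with pmf ≤ p_obs
p-value (two-sided) = 0.23646
→ bracket: p>=0.10

p-value bracket: p>=0.10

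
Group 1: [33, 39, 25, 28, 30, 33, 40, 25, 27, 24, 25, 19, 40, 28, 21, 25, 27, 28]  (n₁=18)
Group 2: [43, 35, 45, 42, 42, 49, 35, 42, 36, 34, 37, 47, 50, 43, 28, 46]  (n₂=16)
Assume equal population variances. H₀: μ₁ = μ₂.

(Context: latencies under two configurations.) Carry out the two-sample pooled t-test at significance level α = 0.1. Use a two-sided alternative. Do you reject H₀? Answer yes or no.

x̄₁=28.722, s₁=6.124, n₁=18
x̄₂=40.875, s₂=6.131, n₂=16
s_p² = [17·6.124² + 15·6.131²]/32 = 37.5425
SE = √(s_p²·(1/18+1/16)) = 2.1053
t = (28.722−40.875)/2.1053 = -5.7726
df = 32
p-value (two-sided) = 0.00000
At α=0.1: p < α → reject H₀

reject H₀: yes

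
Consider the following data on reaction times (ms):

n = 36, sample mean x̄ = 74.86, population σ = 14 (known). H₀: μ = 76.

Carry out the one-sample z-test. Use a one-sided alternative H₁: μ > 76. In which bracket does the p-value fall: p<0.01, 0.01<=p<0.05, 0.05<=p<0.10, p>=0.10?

SE = σ/√n = 14/√36 = 2.3333
z = (x̄−μ₀)/SE = (74.86−76)/2.3333 = -0.4886
p-value (one-sided, H₁ greater) = 0.68743
→ bracket: p>=0.10

p-value bracket: p>=0.10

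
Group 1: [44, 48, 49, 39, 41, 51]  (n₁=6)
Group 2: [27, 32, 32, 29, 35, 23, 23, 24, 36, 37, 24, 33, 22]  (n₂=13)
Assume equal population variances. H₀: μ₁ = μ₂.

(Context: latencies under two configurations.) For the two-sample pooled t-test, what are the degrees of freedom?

df = n₁ + n₂ − 2 = 6 + 13 − 2 = 17

degrees of freedom = 17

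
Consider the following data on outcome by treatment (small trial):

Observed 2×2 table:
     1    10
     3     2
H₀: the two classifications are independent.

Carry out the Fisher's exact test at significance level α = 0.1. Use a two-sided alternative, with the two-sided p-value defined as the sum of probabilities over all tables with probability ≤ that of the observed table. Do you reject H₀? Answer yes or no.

Margins: r₁=11, r₂=5, c₁=4, c₂=12, n=16
p_obs = C(11,1)·C(5,3)/C(16,4); sum pmf over tables with pmf ≤ p_obs
p-value (two-sided) = 0.06319
At α=0.1: p < α → reject H₀

reject H₀: yes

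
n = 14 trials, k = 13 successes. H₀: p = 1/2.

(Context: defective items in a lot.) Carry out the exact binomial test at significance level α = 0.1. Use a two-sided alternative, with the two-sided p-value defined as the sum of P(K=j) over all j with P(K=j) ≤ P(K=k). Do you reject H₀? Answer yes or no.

Exact binomial: n=14, k=13, p₀=1/2=0.5000
P(X=j) = C(n,j)·p₀^j·(1−p₀)^(n−j); p = Σ P(X=j) over j with P(X=j) ≤ P(X=13)
p-value (two-sided) = 0.00183
At α=0.1: p < α → reject H₀

reject H₀: yes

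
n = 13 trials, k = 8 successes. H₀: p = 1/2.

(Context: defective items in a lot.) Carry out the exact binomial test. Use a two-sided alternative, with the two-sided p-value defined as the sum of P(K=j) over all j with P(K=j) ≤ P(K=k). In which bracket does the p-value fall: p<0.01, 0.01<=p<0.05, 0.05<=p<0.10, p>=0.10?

Exact binomial: n=13, k=8, p₀=1/2=0.5000
P(X=j) = C(n,j)·p₀^j·(1−p₀)^(n−j); p = Σ P(X=j) over j with P(X=j) ≤ P(X=8)
p-value (two-sided) = 0.58105
→ bracket: p>=0.10

p-value bracket: p>=0.10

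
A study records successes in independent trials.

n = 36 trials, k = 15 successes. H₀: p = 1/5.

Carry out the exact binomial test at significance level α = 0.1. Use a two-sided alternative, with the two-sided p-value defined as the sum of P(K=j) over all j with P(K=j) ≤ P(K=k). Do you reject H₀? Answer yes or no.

Exact binomial: n=36, k=15, p₀=1/5=0.2000
P(X=j) = C(n,j)·p₀^j·(1−p₀)^(n−j); p = Σ P(X=j) over j with P(X=j) ≤ P(X=15)
p-value (two-sided) = 0.00278
At α=0.1: p < α → reject H₀

reject H₀: yes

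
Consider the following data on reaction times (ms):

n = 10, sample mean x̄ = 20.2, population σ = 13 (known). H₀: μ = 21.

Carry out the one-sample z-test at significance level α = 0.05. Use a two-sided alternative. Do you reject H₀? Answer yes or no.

SE = σ/√n = 13/√10 = 4.1110
z = (x̄−μ₀)/SE = (20.2−21)/4.1110 = -0.1946
p-value (two-sided) = 0.84570
At α=0.05: p ≥ α → fail to reject H₀

reject H₀: no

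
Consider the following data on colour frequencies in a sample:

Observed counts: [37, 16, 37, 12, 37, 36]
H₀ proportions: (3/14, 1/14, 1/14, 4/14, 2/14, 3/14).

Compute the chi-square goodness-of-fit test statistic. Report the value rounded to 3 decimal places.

test statistic = 83.707

n = 175; E_i = n·p_i = [37.50, 12.50, 12.50, 50.00, 25.00, 37.50]
χ² = (37−37.50)²/37.50 + (16−12.50)²/12.50 + (37−12.50)²/12.50 + (12−50.00)²/50.00 + (37−25.00)²/25.00 + (36−37.50)²/37.50 = 83.7067
df = 5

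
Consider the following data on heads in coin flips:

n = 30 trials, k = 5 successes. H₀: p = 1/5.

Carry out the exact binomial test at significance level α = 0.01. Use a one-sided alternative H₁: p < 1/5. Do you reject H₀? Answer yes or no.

reject H₀: no

Exact binomial: n=30, k=5, p₀=1/5=0.2000
P(X≤5) from Σ C(n,i)·p₀^i·(1−p₀)^(n−i)
p-value (one-sided, H₁ less) = 0.42751
At α=0.01: p ≥ α → fail to reject H₀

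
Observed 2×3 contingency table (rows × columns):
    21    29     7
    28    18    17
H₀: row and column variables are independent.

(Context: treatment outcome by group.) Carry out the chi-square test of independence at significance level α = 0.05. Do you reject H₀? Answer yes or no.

Row totals [57, 63], col totals [49, 47, 24], n=120
χ² = (21−23.27)²/23.27 + (29−22.32)²/22.32 + (7−11.40)²/11.40 + (28−25.73)²/25.73 + (18−24.68)²/24.68 + (17−12.60)²/12.60 = 7.4598
df = 2
p-value (upper-tail) = 0.02400
At α=0.05: p < α → reject H₀

reject H₀: yes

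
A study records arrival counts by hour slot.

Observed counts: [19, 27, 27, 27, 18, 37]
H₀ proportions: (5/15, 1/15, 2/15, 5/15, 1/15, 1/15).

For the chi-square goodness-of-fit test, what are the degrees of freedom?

degrees of freedom = 5

df = k − 1 = 6 − 1 = 5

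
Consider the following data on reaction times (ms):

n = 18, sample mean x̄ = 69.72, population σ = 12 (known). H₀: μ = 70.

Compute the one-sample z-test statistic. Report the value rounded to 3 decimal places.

test statistic = -0.099

SE = σ/√n = 12/√18 = 2.8284
z = (x̄−μ₀)/SE = (69.72−70)/2.8284 = -0.0990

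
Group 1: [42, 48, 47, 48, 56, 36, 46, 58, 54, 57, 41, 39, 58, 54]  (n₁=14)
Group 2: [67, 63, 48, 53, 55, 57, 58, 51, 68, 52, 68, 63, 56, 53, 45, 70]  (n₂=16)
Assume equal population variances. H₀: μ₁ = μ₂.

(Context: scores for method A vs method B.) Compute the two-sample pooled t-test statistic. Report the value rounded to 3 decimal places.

x̄₁=48.857, s₁=7.451, n₁=14
x̄₂=57.938, s₂=7.716, n₂=16
s_p² = [13·7.451² + 15·7.716²]/28 = 57.6661
SE = √(s_p²·(1/14+1/16)) = 2.7791
t = (48.857−57.938)/2.7791 = -3.2674
df = 28

test statistic = -3.267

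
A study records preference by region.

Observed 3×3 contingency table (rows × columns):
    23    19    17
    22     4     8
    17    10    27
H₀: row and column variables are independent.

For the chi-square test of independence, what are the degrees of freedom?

degrees of freedom = 4

df = (r−1)(c−1) = (3−1)·(3−1) = 4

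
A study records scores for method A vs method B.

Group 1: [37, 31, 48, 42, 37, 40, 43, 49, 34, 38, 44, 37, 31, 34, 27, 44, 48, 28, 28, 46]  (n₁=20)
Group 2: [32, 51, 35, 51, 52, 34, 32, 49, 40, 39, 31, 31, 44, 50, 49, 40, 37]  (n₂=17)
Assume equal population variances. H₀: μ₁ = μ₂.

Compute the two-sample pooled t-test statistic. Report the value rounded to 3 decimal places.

x̄₁=38.300, s₁=7.087, n₁=20
x̄₂=41.000, s₂=7.937, n₂=17
s_p² = [19·7.087² + 16·7.937²]/35 = 56.0629
SE = √(s_p²·(1/20+1/17)) = 2.4700
t = (38.300−41.000)/2.4700 = -1.0931
df = 35

test statistic = -1.093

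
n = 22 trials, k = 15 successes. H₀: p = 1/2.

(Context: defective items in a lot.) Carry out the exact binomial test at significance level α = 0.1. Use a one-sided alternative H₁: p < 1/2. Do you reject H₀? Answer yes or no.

reject H₀: no

Exact binomial: n=22, k=15, p₀=1/2=0.5000
P(X≤15) from Σ C(n,i)·p₀^i·(1−p₀)^(n−i)
p-value (one-sided, H₁ less) = 0.97376
At α=0.1: p ≥ α → fail to reject H₀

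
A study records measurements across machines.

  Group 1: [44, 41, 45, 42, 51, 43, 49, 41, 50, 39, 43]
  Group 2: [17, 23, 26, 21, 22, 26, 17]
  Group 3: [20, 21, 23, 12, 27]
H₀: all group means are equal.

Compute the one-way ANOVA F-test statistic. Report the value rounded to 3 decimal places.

test statistic = 84.524

Group means [44.36, 21.71, 20.60], grand mean 32.304
SSB = Σnᵢ(x̄ᵢ−x̄)² = 3069.696; SSW = ΣΣ(x−x̄ᵢ)² = 363.174
MSB = 3069.696/2 = 1534.8478; MSW = 363.174/20 = 18.1587
F = MSB/MSW = 84.5241
df = (2, 20)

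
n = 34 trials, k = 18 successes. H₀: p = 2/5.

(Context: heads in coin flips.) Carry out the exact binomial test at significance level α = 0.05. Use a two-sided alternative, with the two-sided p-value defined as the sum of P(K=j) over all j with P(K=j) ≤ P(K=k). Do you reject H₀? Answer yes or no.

Exact binomial: n=34, k=18, p₀=2/5=0.4000
P(X=j) = C(n,j)·p₀^j·(1−p₀)^(n−j); p = Σ P(X=j) over j with P(X=j) ≤ P(X=18)
p-value (two-sided) = 0.16033
At α=0.05: p ≥ α → fail to reject H₀

reject H₀: no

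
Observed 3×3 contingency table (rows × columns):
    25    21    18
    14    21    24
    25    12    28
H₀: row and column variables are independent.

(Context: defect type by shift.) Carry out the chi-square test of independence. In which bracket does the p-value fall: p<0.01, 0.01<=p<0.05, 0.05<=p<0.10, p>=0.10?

p-value bracket: 0.05<=p<0.10

Row totals [64, 59, 65], col totals [64, 54, 70], n=188
χ² = (25−21.79)²/21.79 + (21−18.38)²/18.38 + (18−23.83)²/23.83 + (14−20.09)²/20.09 + (21−16.95)²/16.95 + (24−21.97)²/21.97 + (25−22.13)²/22.13 + (12−18.67)²/18.67 + (28−24.20)²/24.20 = 8.6253
df = 4
p-value (upper-tail) = 0.07118
→ bracket: 0.05<=p<0.10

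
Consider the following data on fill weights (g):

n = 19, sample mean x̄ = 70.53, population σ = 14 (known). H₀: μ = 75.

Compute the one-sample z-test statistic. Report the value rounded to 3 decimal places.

SE = σ/√n = 14/√19 = 3.2118
z = (x̄−μ₀)/SE = (70.53−75)/3.2118 = -1.3917

test statistic = -1.392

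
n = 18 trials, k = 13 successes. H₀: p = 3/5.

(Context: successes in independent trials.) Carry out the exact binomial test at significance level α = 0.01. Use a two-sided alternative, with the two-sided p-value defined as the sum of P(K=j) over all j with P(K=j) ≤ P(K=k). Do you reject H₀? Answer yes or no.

reject H₀: no

Exact binomial: n=18, k=13, p₀=3/5=0.6000
P(X=j) = C(n,j)·p₀^j·(1−p₀)^(n−j); p = Σ P(X=j) over j with P(X=j) ≤ P(X=13)
p-value (two-sided) = 0.34347
At α=0.01: p ≥ α → fail to reject H₀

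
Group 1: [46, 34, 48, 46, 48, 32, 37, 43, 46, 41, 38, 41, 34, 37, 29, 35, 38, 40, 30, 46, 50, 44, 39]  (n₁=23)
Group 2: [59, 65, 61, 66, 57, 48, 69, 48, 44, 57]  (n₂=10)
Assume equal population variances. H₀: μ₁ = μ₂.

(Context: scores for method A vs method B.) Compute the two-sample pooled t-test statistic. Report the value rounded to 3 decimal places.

test statistic = -6.692

x̄₁=40.087, s₁=6.060, n₁=23
x̄₂=57.400, s₂=8.422, n₂=10
s_p² = [22·6.060² + 9·8.422²]/31 = 46.6525
SE = √(s_p²·(1/23+1/10)) = 2.5872
t = (40.087−57.400)/2.5872 = -6.6918
df = 31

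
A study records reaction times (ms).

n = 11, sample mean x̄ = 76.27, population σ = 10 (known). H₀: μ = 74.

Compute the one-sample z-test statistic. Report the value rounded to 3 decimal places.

SE = σ/√n = 10/√11 = 3.0151
z = (x̄−μ₀)/SE = (76.27−74)/3.0151 = 0.7529

test statistic = 0.753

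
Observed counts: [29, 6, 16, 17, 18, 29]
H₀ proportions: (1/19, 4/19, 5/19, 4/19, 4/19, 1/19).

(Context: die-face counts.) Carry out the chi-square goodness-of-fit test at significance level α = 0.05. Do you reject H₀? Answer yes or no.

n = 115; E_i = n·p_i = [6.05, 24.21, 30.26, 24.21, 24.21, 6.05]
χ² = (29−6.05)²/6.05 + (6−24.21)²/24.21 + (16−30.26)²/30.26 + (17−24.21)²/24.21 + (18−24.21)²/24.21 + (29−6.05)²/6.05 = 198.1613
df = 5
p-value (upper-tail) = 0.00000
At α=0.05: p < α → reject H₀

reject H₀: yes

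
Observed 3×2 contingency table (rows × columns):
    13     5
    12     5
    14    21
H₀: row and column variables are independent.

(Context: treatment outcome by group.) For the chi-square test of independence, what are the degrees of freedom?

df = (r−1)(c−1) = (3−1)·(2−1) = 2

degrees of freedom = 2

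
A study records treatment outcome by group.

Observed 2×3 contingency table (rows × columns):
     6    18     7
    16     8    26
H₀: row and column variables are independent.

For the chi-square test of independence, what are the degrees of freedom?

df = (r−1)(c−1) = (2−1)·(3−1) = 2

degrees of freedom = 2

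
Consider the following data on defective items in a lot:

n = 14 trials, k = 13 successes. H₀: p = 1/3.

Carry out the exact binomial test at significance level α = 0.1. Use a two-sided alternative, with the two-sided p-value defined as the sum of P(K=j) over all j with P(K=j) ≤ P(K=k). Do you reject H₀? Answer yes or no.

reject H₀: yes

Exact binomial: n=14, k=13, p₀=1/3=0.3333
P(X=j) = C(n,j)·p₀^j·(1−p₀)^(n−j); p = Σ P(X=j) over j with P(X=j) ≤ P(X=13)
p-value (two-sided) = 0.00001
At α=0.1: p < α → reject H₀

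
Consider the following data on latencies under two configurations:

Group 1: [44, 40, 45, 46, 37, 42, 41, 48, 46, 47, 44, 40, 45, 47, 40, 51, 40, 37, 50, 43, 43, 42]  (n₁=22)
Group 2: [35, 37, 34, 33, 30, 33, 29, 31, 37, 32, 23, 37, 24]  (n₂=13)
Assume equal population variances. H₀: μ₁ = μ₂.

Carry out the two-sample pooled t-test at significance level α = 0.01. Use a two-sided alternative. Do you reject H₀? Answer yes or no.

x̄₁=43.545, s₁=3.814, n₁=22
x̄₂=31.923, s₂=4.555, n₂=13
s_p² = [21·3.814² + 12·4.555²]/33 = 16.7993
SE = √(s_p²·(1/22+1/13)) = 1.4338
t = (43.545−31.923)/1.4338 = 8.1058
df = 33
p-value (two-sided) = 0.00000
At α=0.01: p < α → reject H₀

reject H₀: yes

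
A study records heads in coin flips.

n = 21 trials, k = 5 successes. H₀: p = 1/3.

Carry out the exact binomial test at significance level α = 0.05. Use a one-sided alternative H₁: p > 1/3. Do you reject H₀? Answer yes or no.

Exact binomial: n=21, k=5, p₀=1/3=0.3333
P(X≥5) from Σ C(n,i)·p₀^i·(1−p₀)^(n−i)
p-value (one-sided, H₁ greater) = 0.87884
At α=0.05: p ≥ α → fail to reject H₀

reject H₀: no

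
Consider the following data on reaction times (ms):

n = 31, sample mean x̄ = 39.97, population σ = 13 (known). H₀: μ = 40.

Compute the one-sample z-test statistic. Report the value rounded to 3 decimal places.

SE = σ/√n = 13/√31 = 2.3349
z = (x̄−μ₀)/SE = (39.97−40)/2.3349 = -0.0128

test statistic = -0.013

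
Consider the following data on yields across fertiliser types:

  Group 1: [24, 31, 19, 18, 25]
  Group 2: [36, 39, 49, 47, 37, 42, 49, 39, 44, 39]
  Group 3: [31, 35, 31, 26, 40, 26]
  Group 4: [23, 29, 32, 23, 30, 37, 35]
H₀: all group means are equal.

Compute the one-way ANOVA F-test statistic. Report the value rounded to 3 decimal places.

Group means [23.40, 42.10, 31.50, 29.86], grand mean 33.429
SSB = Σnᵢ(x̄ᵢ−x̄)² = 1366.400; SSW = ΣΣ(x−x̄ᵢ)² = 646.457
MSB = 1366.400/3 = 455.4667; MSW = 646.457/24 = 26.9357
F = MSB/MSW = 16.9094
df = (3, 24)

test statistic = 16.909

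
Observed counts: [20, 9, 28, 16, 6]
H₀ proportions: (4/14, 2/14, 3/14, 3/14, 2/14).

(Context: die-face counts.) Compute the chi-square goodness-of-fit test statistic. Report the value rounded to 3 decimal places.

n = 79; E_i = n·p_i = [22.57, 11.29, 16.93, 16.93, 11.29]
χ² = (20−22.57)²/22.57 + (9−11.29)²/11.29 + (28−16.93)²/16.93 + (16−16.93)²/16.93 + (6−11.29)²/11.29 = 10.5232
df = 4

test statistic = 10.523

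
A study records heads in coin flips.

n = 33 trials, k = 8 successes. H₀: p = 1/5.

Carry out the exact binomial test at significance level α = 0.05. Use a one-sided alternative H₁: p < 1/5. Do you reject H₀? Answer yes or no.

reject H₀: no

Exact binomial: n=33, k=8, p₀=1/5=0.2000
P(X≤8) from Σ C(n,i)·p₀^i·(1−p₀)^(n−i)
p-value (one-sided, H₁ less) = 0.79996
At α=0.05: p ≥ α → fail to reject H₀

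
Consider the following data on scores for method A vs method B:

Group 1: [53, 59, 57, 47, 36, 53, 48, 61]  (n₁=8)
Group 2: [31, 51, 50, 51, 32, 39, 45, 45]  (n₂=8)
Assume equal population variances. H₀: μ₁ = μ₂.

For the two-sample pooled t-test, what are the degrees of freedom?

df = n₁ + n₂ − 2 = 8 + 8 − 2 = 14

degrees of freedom = 14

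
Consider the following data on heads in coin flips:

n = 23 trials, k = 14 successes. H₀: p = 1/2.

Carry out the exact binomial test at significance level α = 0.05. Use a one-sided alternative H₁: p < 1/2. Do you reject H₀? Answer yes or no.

Exact binomial: n=23, k=14, p₀=1/2=0.5000
P(X≤14) from Σ C(n,i)·p₀^i·(1−p₀)^(n−i)
p-value (one-sided, H₁ less) = 0.89498
At α=0.05: p ≥ α → fail to reject H₀

reject H₀: no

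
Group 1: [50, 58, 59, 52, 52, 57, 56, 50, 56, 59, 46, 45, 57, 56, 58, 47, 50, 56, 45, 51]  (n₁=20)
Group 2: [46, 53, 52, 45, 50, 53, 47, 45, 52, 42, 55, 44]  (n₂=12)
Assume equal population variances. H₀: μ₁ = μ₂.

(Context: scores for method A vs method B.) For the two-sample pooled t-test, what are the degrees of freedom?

degrees of freedom = 30

df = n₁ + n₂ − 2 = 20 + 12 − 2 = 30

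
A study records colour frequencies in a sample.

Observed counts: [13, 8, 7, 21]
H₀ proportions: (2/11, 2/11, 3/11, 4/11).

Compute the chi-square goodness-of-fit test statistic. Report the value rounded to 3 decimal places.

test statistic = 5.570

n = 49; E_i = n·p_i = [8.91, 8.91, 13.36, 17.82]
χ² = (13−8.91)²/8.91 + (8−8.91)²/8.91 + (7−13.36)²/13.36 + (21−17.82)²/17.82 = 5.5697
df = 3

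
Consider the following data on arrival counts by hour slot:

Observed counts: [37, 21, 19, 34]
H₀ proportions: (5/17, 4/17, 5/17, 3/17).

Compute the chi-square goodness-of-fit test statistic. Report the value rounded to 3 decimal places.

test statistic = 17.891

n = 111; E_i = n·p_i = [32.65, 26.12, 32.65, 19.59]
χ² = (37−32.65)²/32.65 + (21−26.12)²/26.12 + (19−32.65)²/32.65 + (34−19.59)²/19.59 = 17.8911
df = 3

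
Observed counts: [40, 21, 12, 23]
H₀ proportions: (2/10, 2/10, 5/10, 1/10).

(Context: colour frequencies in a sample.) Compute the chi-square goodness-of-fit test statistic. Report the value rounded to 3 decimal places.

test statistic = 68.406

n = 96; E_i = n·p_i = [19.20, 19.20, 48.00, 9.60]
χ² = (40−19.20)²/19.20 + (21−19.20)²/19.20 + (12−48.00)²/48.00 + (23−9.60)²/9.60 = 68.4062
df = 3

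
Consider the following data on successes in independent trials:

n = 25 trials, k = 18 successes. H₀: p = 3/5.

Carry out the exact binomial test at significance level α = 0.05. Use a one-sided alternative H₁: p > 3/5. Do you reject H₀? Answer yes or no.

Exact binomial: n=25, k=18, p₀=3/5=0.6000
P(X≥18) from Σ C(n,i)·p₀^i·(1−p₀)^(n−i)
p-value (one-sided, H₁ greater) = 0.15355
At α=0.05: p ≥ α → fail to reject H₀

reject H₀: no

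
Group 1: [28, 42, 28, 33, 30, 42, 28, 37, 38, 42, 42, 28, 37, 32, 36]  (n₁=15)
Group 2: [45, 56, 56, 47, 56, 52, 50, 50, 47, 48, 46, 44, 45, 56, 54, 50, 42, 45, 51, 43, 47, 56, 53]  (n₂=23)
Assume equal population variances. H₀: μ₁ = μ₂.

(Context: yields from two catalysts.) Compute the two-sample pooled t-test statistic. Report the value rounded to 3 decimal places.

test statistic = -8.719

x̄₁=34.867, s₁=5.655, n₁=15
x̄₂=49.522, s₂=4.650, n₂=23
s_p² = [14·5.655² + 22·4.650²]/36 = 25.6520
SE = √(s_p²·(1/15+1/23)) = 1.6809
t = (34.867−49.522)/1.6809 = -8.7186
df = 36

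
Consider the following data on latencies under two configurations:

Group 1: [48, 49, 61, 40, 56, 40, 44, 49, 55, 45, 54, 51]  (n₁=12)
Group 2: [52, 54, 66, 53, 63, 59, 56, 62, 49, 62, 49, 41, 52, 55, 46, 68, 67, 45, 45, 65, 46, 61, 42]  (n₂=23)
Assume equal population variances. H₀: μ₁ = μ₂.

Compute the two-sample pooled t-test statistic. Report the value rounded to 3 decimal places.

x̄₁=49.333, s₁=6.471, n₁=12
x̄₂=54.696, s₂=8.445, n₂=23
s_p² = [11·6.471² + 22·8.445²]/33 = 61.5011
SE = √(s_p²·(1/12+1/23)) = 2.7927
t = (49.333−54.696)/2.7927 = -1.9201
df = 33

test statistic = -1.920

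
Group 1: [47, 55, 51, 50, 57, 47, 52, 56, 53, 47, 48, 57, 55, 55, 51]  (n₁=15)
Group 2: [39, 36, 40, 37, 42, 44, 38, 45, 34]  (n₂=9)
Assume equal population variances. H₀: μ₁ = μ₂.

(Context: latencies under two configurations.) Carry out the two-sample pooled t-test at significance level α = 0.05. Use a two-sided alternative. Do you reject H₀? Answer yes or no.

reject H₀: yes

x̄₁=52.067, s₁=3.693, n₁=15
x̄₂=39.444, s₂=3.678, n₂=9
s_p² = [14·3.693² + 8·3.678²]/22 = 13.5980
SE = √(s_p²·(1/15+1/9)) = 1.5548
t = (52.067−39.444)/1.5548 = 8.1182
df = 22
p-value (two-sided) = 0.00000
At α=0.05: p < α → reject H₀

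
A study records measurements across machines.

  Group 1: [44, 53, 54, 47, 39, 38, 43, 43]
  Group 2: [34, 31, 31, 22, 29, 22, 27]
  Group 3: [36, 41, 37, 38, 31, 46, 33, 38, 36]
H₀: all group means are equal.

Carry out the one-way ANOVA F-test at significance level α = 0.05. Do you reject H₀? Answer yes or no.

reject H₀: yes

Group means [45.12, 28.00, 37.33], grand mean 37.208
SSB = Σnᵢ(x̄ᵢ−x̄)² = 1095.083; SSW = ΣΣ(x−x̄ᵢ)² = 522.875
MSB = 1095.083/2 = 547.5417; MSW = 522.875/21 = 24.8988
F = MSB/MSW = 21.9907
df = (2, 21)
p-value (upper-tail) = 0.00001
At α=0.05: p < α → reject H₀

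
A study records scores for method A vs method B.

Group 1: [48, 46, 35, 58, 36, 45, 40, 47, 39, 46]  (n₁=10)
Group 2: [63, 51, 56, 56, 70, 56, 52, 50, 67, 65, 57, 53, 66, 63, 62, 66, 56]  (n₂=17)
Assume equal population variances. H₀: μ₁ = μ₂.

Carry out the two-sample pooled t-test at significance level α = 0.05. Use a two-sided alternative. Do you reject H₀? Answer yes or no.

reject H₀: yes

x̄₁=44.000, s₁=6.799, n₁=10
x̄₂=59.353, s₂=6.264, n₂=17
s_p² = [9·6.799² + 16·6.264²]/25 = 41.7553
SE = √(s_p²·(1/10+1/17)) = 2.5752
t = (44.000−59.353)/2.5752 = -5.9618
df = 25
p-value (two-sided) = 0.00000
At α=0.05: p < α → reject H₀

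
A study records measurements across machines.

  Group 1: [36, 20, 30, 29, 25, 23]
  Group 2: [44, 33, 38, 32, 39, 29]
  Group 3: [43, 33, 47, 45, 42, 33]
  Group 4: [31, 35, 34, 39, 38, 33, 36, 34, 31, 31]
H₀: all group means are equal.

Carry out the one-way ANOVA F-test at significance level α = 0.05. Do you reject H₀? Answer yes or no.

reject H₀: yes

Group means [27.17, 35.83, 40.50, 34.20], grand mean 34.393
SSB = Σnᵢ(x̄ᵢ−x̄)² = 549.912; SSW = ΣΣ(x−x̄ᵢ)² = 570.767
MSB = 549.912/3 = 183.3040; MSW = 570.767/24 = 23.7819
F = MSB/MSW = 7.7077
df = (3, 24)
p-value (upper-tail) = 0.00089
At α=0.05: p < α → reject H₀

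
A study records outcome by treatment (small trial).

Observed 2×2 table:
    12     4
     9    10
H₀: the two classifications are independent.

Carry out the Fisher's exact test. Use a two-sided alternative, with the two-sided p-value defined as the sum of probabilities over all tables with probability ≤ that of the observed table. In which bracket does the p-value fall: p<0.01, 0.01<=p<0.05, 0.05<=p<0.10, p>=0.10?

p-value bracket: p>=0.10

Margins: r₁=16, r₂=19, c₁=21, c₂=14, n=35
p_obs = C(16,12)·C(19,9)/C(35,21); sum pmf over tables with pmf ≤ p_obs
p-value (two-sided) = 0.16619
→ bracket: p>=0.10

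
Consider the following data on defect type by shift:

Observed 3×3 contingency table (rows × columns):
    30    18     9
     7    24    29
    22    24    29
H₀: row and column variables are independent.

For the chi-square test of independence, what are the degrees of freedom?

degrees of freedom = 4

df = (r−1)(c−1) = (3−1)·(3−1) = 4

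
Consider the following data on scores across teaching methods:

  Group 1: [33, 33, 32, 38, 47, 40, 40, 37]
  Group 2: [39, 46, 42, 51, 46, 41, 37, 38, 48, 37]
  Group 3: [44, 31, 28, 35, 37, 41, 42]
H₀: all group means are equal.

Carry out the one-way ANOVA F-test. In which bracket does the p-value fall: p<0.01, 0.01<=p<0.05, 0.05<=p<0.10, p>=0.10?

Group means [37.50, 42.50, 36.86], grand mean 39.320
SSB = Σnᵢ(x̄ᵢ−x̄)² = 170.083; SSW = ΣΣ(x−x̄ᵢ)² = 607.357
MSB = 170.083/2 = 85.0414; MSW = 607.357/22 = 27.6071
F = MSB/MSW = 3.0804
df = (2, 22)
p-value (upper-tail) = 0.06615
→ bracket: 0.05<=p<0.10

p-value bracket: 0.05<=p<0.10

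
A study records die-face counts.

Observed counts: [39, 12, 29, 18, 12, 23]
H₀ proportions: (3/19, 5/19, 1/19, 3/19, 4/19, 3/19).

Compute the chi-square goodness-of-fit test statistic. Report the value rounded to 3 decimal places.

n = 133; E_i = n·p_i = [21.00, 35.00, 7.00, 21.00, 28.00, 21.00]
χ² = (39−21.00)²/21.00 + (12−35.00)²/35.00 + (29−7.00)²/7.00 + (18−21.00)²/21.00 + (12−28.00)²/28.00 + (23−21.00)²/21.00 = 109.4476
df = 5

test statistic = 109.448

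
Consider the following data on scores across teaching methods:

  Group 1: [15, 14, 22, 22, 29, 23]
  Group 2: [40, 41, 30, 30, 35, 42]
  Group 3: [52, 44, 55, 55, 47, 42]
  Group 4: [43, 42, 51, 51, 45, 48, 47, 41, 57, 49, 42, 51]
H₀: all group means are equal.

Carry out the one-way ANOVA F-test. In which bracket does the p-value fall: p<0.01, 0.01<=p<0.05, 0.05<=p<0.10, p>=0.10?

Group means [20.83, 36.33, 49.17, 47.25], grand mean 40.167
SSB = Σnᵢ(x̄ᵢ−x̄)² = 3418.917; SSW = ΣΣ(x−x̄ᵢ)² = 721.250
MSB = 3418.917/3 = 1139.6389; MSW = 721.250/26 = 27.7404
F = MSB/MSW = 41.0823
df = (3, 26)
p-value (upper-tail) = 0.00000
→ bracket: p<0.01

p-value bracket: p<0.01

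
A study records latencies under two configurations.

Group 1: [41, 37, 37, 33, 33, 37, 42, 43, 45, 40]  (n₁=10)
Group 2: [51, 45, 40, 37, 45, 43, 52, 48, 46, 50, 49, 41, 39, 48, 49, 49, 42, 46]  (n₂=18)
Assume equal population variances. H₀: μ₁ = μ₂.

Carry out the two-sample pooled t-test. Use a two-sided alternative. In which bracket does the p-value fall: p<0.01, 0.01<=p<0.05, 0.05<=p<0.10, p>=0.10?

x̄₁=38.800, s₁=4.077, n₁=10
x̄₂=45.556, s₂=4.382, n₂=18
s_p² = [9·4.077² + 17·4.382²]/26 = 18.3094
SE = √(s_p²·(1/10+1/18)) = 1.6876
t = (38.800−45.556)/1.6876 = -4.0030
df = 26
p-value (two-sided) = 0.00046
→ bracket: p<0.01

p-value bracket: p<0.01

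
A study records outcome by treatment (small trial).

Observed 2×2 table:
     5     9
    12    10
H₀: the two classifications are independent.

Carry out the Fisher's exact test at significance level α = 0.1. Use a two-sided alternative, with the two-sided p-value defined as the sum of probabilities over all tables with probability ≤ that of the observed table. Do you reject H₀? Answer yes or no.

Margins: r₁=14, r₂=22, c₁=17, c₂=19, n=36
p_obs = C(14,5)·C(22,12)/C(36,17); sum pmf over tables with pmf ≤ p_obs
p-value (two-sided) = 0.32173
At α=0.1: p ≥ α → fail to reject H₀

reject H₀: no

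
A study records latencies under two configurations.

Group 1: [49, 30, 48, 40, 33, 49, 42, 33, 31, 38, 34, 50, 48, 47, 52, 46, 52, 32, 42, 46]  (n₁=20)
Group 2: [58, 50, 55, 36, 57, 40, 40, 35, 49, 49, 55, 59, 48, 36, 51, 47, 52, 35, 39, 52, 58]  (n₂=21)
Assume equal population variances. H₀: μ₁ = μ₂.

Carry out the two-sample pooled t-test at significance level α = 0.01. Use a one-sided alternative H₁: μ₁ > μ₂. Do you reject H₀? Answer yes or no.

reject H₀: no

x̄₁=42.100, s₁=7.615, n₁=20
x̄₂=47.667, s₂=8.309, n₂=21
s_p² = [19·7.615² + 20·8.309²]/39 = 63.6530
SE = √(s_p²·(1/20+1/21)) = 2.4927
t = (42.100−47.667)/2.4927 = -2.2332
df = 39
p-value (one-sided, H₁ greater) = 0.98433
At α=0.01: p ≥ α → fail to reject H₀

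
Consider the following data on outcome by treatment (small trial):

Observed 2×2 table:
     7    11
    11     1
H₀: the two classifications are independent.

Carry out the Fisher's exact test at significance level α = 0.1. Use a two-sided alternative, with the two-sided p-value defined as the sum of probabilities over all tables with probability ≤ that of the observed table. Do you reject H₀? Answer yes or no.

reject H₀: yes

Margins: r₁=18, r₂=12, c₁=18, c₂=12, n=30
p_obs = C(18,7)·C(12,11)/C(30,18); sum pmf over tables with pmf ≤ p_obs
p-value (two-sided) = 0.00682
At α=0.1: p < α → reject H₀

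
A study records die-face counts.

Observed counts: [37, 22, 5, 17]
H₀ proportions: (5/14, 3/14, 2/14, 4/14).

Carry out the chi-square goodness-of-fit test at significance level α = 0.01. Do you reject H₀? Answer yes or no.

reject H₀: no

n = 81; E_i = n·p_i = [28.93, 17.36, 11.57, 23.14]
χ² = (37−28.93)²/28.93 + (22−17.36)²/17.36 + (5−11.57)²/11.57 + (17−23.14)²/23.14 = 8.8564
df = 3
p-value (upper-tail) = 0.03126
At α=0.01: p ≥ α → fail to reject H₀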